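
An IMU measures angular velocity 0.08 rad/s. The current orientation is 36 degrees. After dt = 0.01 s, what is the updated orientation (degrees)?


delta_theta = w * dt = 0.08 * 0.01 = 0.0008 rad
= 0.0458 deg
theta_new = 36 + 0.0458 = 36.0458 deg


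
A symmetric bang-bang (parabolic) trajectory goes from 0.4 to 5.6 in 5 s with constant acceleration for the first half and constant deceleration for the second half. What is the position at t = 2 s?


Symmetric rest-to-rest: each phase covers (pf-p0)/2 in time T/2. 0.5*a*(T/2)^2 = (pf-p0)/2 => a = 4*(pf-p0)/T^2
a = 4*(5.6-0.4)/5^2 = 0.832
t = 2 is in the acceleration phase (t <= T/2).
p = p0 + 0.5*a*t^2 = 0.4 + 0.5*0.832*2^2
= 2.064


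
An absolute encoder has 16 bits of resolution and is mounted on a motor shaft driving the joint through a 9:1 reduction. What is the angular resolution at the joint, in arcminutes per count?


counts = 2^16 = 65536
effective counts at joint = 65536 * 9 = 589824
resolution = 360*60 / 589824
= 0.0366 arcmin/count


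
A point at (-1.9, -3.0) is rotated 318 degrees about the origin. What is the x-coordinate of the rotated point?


x' = x*cos(theta) - y*sin(theta)
cos(318 deg) = 0.7431, sin(318 deg) = -0.6691
x' = -1.9 * 0.7431 - -3.0 * -0.6691
= -1.412 - 2.0074
= -3.4194


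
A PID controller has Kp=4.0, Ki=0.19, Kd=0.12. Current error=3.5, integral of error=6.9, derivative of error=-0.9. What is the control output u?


u = Kp*e + Ki*int(e) + Kd*de/dt
= 4.0*3.5 + 0.19*6.9 + 0.12*(-0.9)
= 14.0 + 1.311 + -0.108
= 15.203


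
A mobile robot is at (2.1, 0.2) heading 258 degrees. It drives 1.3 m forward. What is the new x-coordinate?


x_new = x0 + d*cos(theta)
= 2.1 + 1.3*cos(258)
= 2.1 + -0.2703
= 1.8297


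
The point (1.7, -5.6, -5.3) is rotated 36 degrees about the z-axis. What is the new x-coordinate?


Rotation about z-axis: x' = x*cos(theta) - y*sin(theta)
= 1.7 * 0.809 - -5.6 * 0.5878
= 4.6669


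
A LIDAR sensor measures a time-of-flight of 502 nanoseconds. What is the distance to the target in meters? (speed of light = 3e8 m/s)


tof = 502 ns = 5.02e-07 s
dist = c * tof / 2
= 3e8 * 5.02e-07 / 2
= 75.3 m


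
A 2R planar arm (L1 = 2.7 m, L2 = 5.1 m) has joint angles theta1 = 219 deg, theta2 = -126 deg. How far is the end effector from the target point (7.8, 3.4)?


End effector via forward kinematics:
x = L1*cos(t1) + L2*cos(t1+t2) = -2.3652
y = L1*sin(t1) + L2*sin(t1+t2) = 3.3938
Distance to target:
d = sqrt((7.8 - -2.3652)^2 + (3.4 - 3.3938)^2)
= sqrt(103.3314 + 0.0)
= 10.1652 m


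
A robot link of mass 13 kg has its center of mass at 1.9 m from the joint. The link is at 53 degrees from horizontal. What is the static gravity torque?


tau = m*g*L*cos(angle)
= 13 * 9.81 * 1.9 * cos(53 deg)
= 13 * 9.81 * 1.9 * 0.6018
= 145.824 Nm


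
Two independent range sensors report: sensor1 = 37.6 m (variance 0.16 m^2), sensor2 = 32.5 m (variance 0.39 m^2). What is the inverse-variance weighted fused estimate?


w1 = (1/var1) / (1/var1 + 1/var2)
   = 6.25 / (6.25 + 2.5641) = 0.7091
w2 = 1 - w1 = 0.2909
fused = w1*s1 + w2*s2 = 26.6618 + 9.4545
= 36.1164 m


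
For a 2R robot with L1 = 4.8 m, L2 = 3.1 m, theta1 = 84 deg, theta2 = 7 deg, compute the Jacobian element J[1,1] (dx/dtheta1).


J[1,1] = -L1*sin(t1) - L2*sin(t1+t2)
= -4.8*sin(84) - 3.1*sin(91)
= -7.8732


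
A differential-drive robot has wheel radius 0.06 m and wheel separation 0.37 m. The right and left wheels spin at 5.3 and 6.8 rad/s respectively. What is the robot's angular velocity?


vR = r*wR = 0.06*5.3 = 0.318 m/s
vL = r*wL = 0.06*6.8 = 0.408 m/s
v = (vR+vL)/2 = 0.363 m/s
omega = (vR-vL)/L = -0.2432 rad/s
angular velocity = -0.2432 rad/s


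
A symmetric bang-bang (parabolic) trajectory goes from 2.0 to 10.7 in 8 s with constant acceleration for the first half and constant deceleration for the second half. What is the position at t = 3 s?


Symmetric rest-to-rest: each phase covers (pf-p0)/2 in time T/2. 0.5*a*(T/2)^2 = (pf-p0)/2 => a = 4*(pf-p0)/T^2
a = 4*(10.7-2.0)/8^2 = 0.5437
t = 3 is in the acceleration phase (t <= T/2).
p = p0 + 0.5*a*t^2 = 2.0 + 0.5*0.5437*3^2
= 4.4469


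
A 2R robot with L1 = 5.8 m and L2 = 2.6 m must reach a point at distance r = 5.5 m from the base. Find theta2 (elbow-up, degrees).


cos(theta2) = (r^2 - L1^2 - L2^2) / (2*L1*L2)
cos(theta2) = (30.25 - 33.64 - 6.76) / 30.16
cos(theta2) = -0.336538
theta2 = 109.6661 degrees


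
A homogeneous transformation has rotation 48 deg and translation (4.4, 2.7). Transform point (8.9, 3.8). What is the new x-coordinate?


x' = cos(theta)*px - sin(theta)*py + tx
= 0.6691*8.9 - 0.7431*3.8 + 4.4
= 7.5313


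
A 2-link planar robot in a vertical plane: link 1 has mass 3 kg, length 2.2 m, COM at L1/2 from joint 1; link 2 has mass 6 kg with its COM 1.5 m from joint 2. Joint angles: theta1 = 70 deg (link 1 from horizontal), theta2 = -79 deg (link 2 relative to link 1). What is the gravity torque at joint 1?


Horizontal distance from joint 1 to link-1 COM:
  x_c1 = (L1/2)*cos(t1) = 1.1 * 0.342 = 0.3762 m
Horizontal distance from joint 1 to link-2 COM:
  x_c2 = L1*cos(t1) + Lc2*cos(t1+t2)
       = 2.2*0.342 + 1.5*0.9877 = 2.234 m
tau1 = m1*g*x_c1 + m2*g*x_c2
     = 3*9.81*0.3762 + 6*9.81*2.234
     = 11.0722 + 131.4919
     = 142.5641 Nm


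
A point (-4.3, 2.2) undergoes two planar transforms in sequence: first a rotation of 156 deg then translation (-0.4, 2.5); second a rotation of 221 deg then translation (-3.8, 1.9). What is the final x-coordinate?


After transform 1:
x1 = cos(156)*-4.3 - sin(156)*2.2 + -0.4 = 2.6334
y1 = sin(156)*-4.3 + cos(156)*2.2 + 2.5 = -1.2588
After transform 2:
x2 = cos(221)*2.6334 - sin(221)*-1.2588 + -3.8
= -6.6133


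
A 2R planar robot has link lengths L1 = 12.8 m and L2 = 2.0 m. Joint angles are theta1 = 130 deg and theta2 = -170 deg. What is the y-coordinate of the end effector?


Convert angles to radians: theta1 = 2.2689, theta2 = -2.9671
y = L1*sin(theta1) + L2*sin(theta1+theta2)
y = 9.8054 + -1.2856
y = 8.5198


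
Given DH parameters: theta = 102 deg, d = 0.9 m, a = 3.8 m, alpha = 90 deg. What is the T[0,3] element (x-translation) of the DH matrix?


T[0,3] = a * cos(theta)
= 3.8 * cos(102 deg)
= 3.8 * -0.2079
= -0.7901


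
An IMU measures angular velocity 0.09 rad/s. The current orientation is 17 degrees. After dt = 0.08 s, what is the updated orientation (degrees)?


delta_theta = w * dt = 0.09 * 0.08 = 0.0072 rad
= 0.4125 deg
theta_new = 17 + 0.4125 = 17.4125 deg


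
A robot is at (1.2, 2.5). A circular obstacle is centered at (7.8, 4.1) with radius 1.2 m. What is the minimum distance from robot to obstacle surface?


center_dist = sqrt((1.2-7.8)^2 + (2.5-4.1)^2)
= sqrt(43.56 + 2.56)
= 6.7912
min_dist = center_dist - radius = 6.7912 - 1.2 = 5.5912 m


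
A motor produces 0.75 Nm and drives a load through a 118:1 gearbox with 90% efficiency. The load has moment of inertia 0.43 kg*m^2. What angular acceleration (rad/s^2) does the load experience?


tau_out = tau_motor * N * eta
= 0.75 * 118 * 0.9 = 79.65 Nm
alpha = tau_out / I = 79.65 / 0.43
= 185.2326 rad/s^2


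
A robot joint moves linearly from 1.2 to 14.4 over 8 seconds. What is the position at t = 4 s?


s = t/T = 4/8 = 0.5
p(t) = p0 + (pf-p0)*s
= 1.2 + (14.4 - 1.2) * 0.5
= 7.8


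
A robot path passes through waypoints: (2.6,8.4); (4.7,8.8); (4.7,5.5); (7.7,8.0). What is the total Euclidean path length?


Segment lengths:
  seg1 = sqrt((2.1)^2 + (0.4)^2) = 2.1378
  seg2 = sqrt((0.0)^2 + (-3.3)^2) = 3.3
  seg3 = sqrt((3.0)^2 + (2.5)^2) = 3.9051
Total = 9.3429


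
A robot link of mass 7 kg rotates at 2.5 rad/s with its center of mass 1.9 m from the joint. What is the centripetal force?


F = m * omega^2 * r
= 7 * 2.5^2 * 1.9
= 7 * 6.25 * 1.9
= 83.125 N


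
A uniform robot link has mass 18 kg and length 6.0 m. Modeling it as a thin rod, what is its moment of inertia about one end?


I = (1/3) * m * L^2
= (1/3) * 18 * 6.0^2
= 0.333333 * 18 * 36.0
= 216.0 kg*m^2


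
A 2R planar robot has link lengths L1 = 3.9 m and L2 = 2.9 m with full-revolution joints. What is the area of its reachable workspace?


r_max = L1 + L2 = 6.8 m
r_min = |L1 - L2| = 1.0 m
Area = pi*(r_max^2 - r_min^2)
= pi*(46.24 - 1.0)
= pi * 45.24
= 142.1257 m^2


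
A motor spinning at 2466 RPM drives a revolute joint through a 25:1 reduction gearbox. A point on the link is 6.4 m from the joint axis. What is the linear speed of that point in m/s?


omega_motor = 2466 * 2*pi/60 = 258.2389 rad/s
omega_joint = omega_motor / 25 = 10.3296 rad/s
v = omega_joint * r = 10.3296 * 6.4
= 66.1092 m/s


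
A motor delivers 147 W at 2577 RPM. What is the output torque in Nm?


omega = 2577 * 2*pi/60 = 269.8628 rad/s
tau = P / omega = 147 / 269.8628
= 0.5447 Nm


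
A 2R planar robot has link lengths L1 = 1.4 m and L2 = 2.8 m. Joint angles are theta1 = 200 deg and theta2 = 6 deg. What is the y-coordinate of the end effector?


Convert angles to radians: theta1 = 3.4907, theta2 = 0.1047
y = L1*sin(theta1) + L2*sin(theta1+theta2)
y = -0.4788 + -1.2274
y = -1.7063


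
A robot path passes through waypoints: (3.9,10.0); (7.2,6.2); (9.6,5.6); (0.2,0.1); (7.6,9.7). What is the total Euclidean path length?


Segment lengths:
  seg1 = sqrt((3.3)^2 + (-3.8)^2) = 5.0329
  seg2 = sqrt((2.4)^2 + (-0.6)^2) = 2.4739
  seg3 = sqrt((-9.4)^2 + (-5.5)^2) = 10.8908
  seg4 = sqrt((7.4)^2 + (9.6)^2) = 12.1211
Total = 30.5186


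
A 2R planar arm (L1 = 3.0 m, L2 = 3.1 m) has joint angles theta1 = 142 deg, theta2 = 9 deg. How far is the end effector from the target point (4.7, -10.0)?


End effector via forward kinematics:
x = L1*cos(t1) + L2*cos(t1+t2) = -5.0754
y = L1*sin(t1) + L2*sin(t1+t2) = 3.3499
Distance to target:
d = sqrt((4.7 - -5.0754)^2 + (-10.0 - 3.3499)^2)
= sqrt(95.5575 + 178.2197)
= 16.5462 m


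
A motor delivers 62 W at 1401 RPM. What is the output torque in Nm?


omega = 1401 * 2*pi/60 = 146.7124 rad/s
tau = P / omega = 62 / 146.7124
= 0.4226 Nm


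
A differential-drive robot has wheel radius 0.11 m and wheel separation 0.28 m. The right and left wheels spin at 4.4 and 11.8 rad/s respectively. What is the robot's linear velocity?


vR = r*wR = 0.11*4.4 = 0.484 m/s
vL = r*wL = 0.11*11.8 = 1.298 m/s
v = (vR+vL)/2 = 0.891 m/s
omega = (vR-vL)/L = -2.9071 rad/s
linear velocity = 0.891 m/s


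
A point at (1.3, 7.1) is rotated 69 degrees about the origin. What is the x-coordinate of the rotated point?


x' = x*cos(theta) - y*sin(theta)
cos(69 deg) = 0.3584, sin(69 deg) = 0.9336
x' = 1.3 * 0.3584 - 7.1 * 0.9336
= 0.4659 - 6.6284
= -6.1625


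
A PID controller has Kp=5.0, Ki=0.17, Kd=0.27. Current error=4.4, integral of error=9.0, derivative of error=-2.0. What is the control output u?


u = Kp*e + Ki*int(e) + Kd*de/dt
= 5.0*4.4 + 0.17*9.0 + 0.27*(-2.0)
= 22.0 + 1.53 + -0.54
= 22.99


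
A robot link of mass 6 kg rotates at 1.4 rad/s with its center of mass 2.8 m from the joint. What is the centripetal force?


F = m * omega^2 * r
= 6 * 1.4^2 * 2.8
= 6 * 1.96 * 2.8
= 32.928 N


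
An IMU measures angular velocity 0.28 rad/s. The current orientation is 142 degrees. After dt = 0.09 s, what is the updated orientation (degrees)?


delta_theta = w * dt = 0.28 * 0.09 = 0.0252 rad
= 1.4439 deg
theta_new = 142 + 1.4439 = 143.4439 deg


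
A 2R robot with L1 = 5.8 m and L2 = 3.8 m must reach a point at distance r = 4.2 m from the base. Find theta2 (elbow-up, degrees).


cos(theta2) = (r^2 - L1^2 - L2^2) / (2*L1*L2)
cos(theta2) = (17.64 - 33.64 - 14.44) / 44.08
cos(theta2) = -0.690563
theta2 = 133.6747 degrees


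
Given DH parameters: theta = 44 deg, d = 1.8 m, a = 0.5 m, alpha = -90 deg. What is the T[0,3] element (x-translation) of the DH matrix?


T[0,3] = a * cos(theta)
= 0.5 * cos(44 deg)
= 0.5 * 0.7193
= 0.3597


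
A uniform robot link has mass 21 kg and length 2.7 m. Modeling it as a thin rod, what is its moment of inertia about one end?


I = (1/3) * m * L^2
= (1/3) * 21 * 2.7^2
= 0.333333 * 21 * 7.29
= 51.03 kg*m^2


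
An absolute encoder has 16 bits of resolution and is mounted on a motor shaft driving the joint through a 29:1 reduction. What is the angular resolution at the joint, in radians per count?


counts = 2^16 = 65536
effective counts at joint = 65536 * 29 = 1900544
resolution = 2*pi / 1900544
= 3.3060e-06 rad/count


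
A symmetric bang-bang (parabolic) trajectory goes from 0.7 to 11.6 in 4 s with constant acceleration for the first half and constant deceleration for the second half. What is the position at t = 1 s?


Symmetric rest-to-rest: each phase covers (pf-p0)/2 in time T/2. 0.5*a*(T/2)^2 = (pf-p0)/2 => a = 4*(pf-p0)/T^2
a = 4*(11.6-0.7)/4^2 = 2.725
t = 1 is in the acceleration phase (t <= T/2).
p = p0 + 0.5*a*t^2 = 0.7 + 0.5*2.725*1^2
= 2.0625


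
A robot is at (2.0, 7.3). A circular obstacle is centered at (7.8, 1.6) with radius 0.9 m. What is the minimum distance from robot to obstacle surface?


center_dist = sqrt((2.0-7.8)^2 + (7.3-1.6)^2)
= sqrt(33.64 + 32.49)
= 8.132
min_dist = center_dist - radius = 8.132 - 0.9 = 7.232 m


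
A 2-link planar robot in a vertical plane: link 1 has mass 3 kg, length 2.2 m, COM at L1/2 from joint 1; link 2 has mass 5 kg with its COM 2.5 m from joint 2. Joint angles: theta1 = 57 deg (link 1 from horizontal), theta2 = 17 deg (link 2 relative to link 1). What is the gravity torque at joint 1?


Horizontal distance from joint 1 to link-1 COM:
  x_c1 = (L1/2)*cos(t1) = 1.1 * 0.5446 = 0.5991 m
Horizontal distance from joint 1 to link-2 COM:
  x_c2 = L1*cos(t1) + Lc2*cos(t1+t2)
       = 2.2*0.5446 + 2.5*0.2756 = 1.8873 m
tau1 = m1*g*x_c1 + m2*g*x_c2
     = 3*9.81*0.5991 + 5*9.81*1.8873
     = 17.6316 + 92.572
     = 110.2036 Nm


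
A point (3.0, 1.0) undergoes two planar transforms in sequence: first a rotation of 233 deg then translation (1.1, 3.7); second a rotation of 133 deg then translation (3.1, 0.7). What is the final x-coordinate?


After transform 1:
x1 = cos(233)*3.0 - sin(233)*1.0 + 1.1 = 0.0932
y1 = sin(233)*3.0 + cos(233)*1.0 + 3.7 = 0.7023
After transform 2:
x2 = cos(133)*0.0932 - sin(133)*0.7023 + 3.1
= 2.5228


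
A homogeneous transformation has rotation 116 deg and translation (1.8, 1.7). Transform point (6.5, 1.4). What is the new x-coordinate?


x' = cos(theta)*px - sin(theta)*py + tx
= -0.4384*6.5 - 0.8988*1.4 + 1.8
= -2.3077


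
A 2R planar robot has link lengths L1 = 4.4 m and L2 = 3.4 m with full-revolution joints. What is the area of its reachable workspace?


r_max = L1 + L2 = 7.8 m
r_min = |L1 - L2| = 1.0 m
Area = pi*(r_max^2 - r_min^2)
= pi*(60.84 - 1.0)
= pi * 59.84
= 187.9929 m^2


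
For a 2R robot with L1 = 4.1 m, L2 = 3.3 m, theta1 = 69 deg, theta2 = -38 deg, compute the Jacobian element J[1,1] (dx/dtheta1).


J[1,1] = -L1*sin(t1) - L2*sin(t1+t2)
= -4.1*sin(69) - 3.3*sin(31)
= -5.5273


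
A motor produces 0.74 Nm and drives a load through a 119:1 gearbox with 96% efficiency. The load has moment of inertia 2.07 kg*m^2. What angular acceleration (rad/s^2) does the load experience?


tau_out = tau_motor * N * eta
= 0.74 * 119 * 0.96 = 84.5376 Nm
alpha = tau_out / I = 84.5376 / 2.07
= 40.8394 rad/s^2


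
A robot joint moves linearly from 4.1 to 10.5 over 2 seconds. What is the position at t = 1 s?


s = t/T = 1/2 = 0.5
p(t) = p0 + (pf-p0)*s
= 4.1 + (10.5 - 4.1) * 0.5
= 7.3


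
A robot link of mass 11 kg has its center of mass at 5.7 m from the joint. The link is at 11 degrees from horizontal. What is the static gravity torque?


tau = m*g*L*cos(angle)
= 11 * 9.81 * 5.7 * cos(11 deg)
= 11 * 9.81 * 5.7 * 0.9816
= 603.7861 Nm


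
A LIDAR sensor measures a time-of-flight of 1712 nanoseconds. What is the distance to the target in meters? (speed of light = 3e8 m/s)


tof = 1712 ns = 1.712e-06 s
dist = c * tof / 2
= 3e8 * 1.712e-06 / 2
= 256.8 m


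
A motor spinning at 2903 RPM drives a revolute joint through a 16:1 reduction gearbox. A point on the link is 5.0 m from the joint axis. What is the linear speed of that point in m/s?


omega_motor = 2903 * 2*pi/60 = 304.0014 rad/s
omega_joint = omega_motor / 16 = 19.0001 rad/s
v = omega_joint * r = 19.0001 * 5.0
= 95.0005 m/s


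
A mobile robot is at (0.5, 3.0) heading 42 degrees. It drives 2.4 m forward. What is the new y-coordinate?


y_new = y0 + d*sin(theta)
= 3.0 + 2.4*sin(42)
= 3.0 + 1.6059
= 4.6059


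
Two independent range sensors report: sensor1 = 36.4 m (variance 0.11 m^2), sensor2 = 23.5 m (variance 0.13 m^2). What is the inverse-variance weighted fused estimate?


w1 = (1/var1) / (1/var1 + 1/var2)
   = 9.0909 / (9.0909 + 7.6923) = 0.5417
w2 = 1 - w1 = 0.4583
fused = w1*s1 + w2*s2 = 19.7167 + 10.7708
= 30.4875 m


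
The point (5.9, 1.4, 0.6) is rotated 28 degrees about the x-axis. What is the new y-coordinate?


Rotation about x-axis: y' = y*cos(theta) - z*sin(theta)
= 1.4 * 0.8829 - 0.6 * 0.4695
= 0.9544


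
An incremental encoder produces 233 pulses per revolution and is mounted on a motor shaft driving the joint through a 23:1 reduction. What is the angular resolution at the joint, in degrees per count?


counts per rev = 233
effective counts at joint = 233 * 23 = 5359
resolution = 360 / 5359
= 0.0672 deg/count


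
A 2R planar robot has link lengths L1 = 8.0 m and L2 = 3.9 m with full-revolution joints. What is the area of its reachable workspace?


r_max = L1 + L2 = 11.9 m
r_min = |L1 - L2| = 4.1 m
Area = pi*(r_max^2 - r_min^2)
= pi*(141.61 - 16.81)
= pi * 124.8
= 392.0708 m^2


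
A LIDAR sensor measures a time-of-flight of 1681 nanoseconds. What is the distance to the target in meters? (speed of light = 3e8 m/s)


tof = 1681 ns = 1.681e-06 s
dist = c * tof / 2
= 3e8 * 1.681e-06 / 2
= 252.15 m


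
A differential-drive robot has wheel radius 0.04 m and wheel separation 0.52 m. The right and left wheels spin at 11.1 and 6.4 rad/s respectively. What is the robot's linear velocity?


vR = r*wR = 0.04*11.1 = 0.444 m/s
vL = r*wL = 0.04*6.4 = 0.256 m/s
v = (vR+vL)/2 = 0.35 m/s
omega = (vR-vL)/L = 0.3615 rad/s
linear velocity = 0.35 m/s


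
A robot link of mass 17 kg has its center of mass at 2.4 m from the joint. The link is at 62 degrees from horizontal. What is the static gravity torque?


tau = m*g*L*cos(angle)
= 17 * 9.81 * 2.4 * cos(62 deg)
= 17 * 9.81 * 2.4 * 0.4695
= 187.9051 Nm


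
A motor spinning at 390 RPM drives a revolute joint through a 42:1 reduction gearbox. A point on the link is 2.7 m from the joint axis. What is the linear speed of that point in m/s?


omega_motor = 390 * 2*pi/60 = 40.8407 rad/s
omega_joint = omega_motor / 42 = 0.9724 rad/s
v = omega_joint * r = 0.9724 * 2.7
= 2.6255 m/s


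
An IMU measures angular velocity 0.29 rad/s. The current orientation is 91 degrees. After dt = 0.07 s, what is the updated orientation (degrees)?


delta_theta = w * dt = 0.29 * 0.07 = 0.0203 rad
= 1.1631 deg
theta_new = 91 + 1.1631 = 92.1631 deg


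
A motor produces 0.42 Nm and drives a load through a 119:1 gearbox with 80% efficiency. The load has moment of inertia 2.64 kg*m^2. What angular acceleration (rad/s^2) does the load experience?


tau_out = tau_motor * N * eta
= 0.42 * 119 * 0.8 = 39.984 Nm
alpha = tau_out / I = 39.984 / 2.64
= 15.1455 rad/s^2


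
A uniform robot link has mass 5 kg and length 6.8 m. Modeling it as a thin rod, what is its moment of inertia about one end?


I = (1/3) * m * L^2
= (1/3) * 5 * 6.8^2
= 0.333333 * 5 * 46.24
= 77.0667 kg*m^2


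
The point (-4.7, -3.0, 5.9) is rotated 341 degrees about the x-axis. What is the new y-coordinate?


Rotation about x-axis: y' = y*cos(theta) - z*sin(theta)
= -3.0 * 0.9455 - 5.9 * -0.3256
= -0.9157


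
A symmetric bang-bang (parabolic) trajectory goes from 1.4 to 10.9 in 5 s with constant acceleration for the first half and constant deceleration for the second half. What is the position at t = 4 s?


Symmetric rest-to-rest: each phase covers (pf-p0)/2 in time T/2. 0.5*a*(T/2)^2 = (pf-p0)/2 => a = 4*(pf-p0)/T^2
a = 4*(10.9-1.4)/5^2 = 1.52
t = 4 is in the deceleration phase (t > T/2).
p = pf - 0.5*a*(T-t)^2 = 10.9 - 0.5*1.52*1^2
= 10.14


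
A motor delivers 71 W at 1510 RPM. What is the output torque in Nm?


omega = 1510 * 2*pi/60 = 158.1268 rad/s
tau = P / omega = 71 / 158.1268
= 0.449 Nm


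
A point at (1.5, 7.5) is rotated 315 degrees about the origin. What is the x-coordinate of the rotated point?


x' = x*cos(theta) - y*sin(theta)
cos(315 deg) = 0.7071, sin(315 deg) = -0.7071
x' = 1.5 * 0.7071 - 7.5 * -0.7071
= 1.0607 - -5.3033
= 6.364


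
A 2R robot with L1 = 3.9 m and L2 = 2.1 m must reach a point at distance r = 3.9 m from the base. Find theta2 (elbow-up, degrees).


cos(theta2) = (r^2 - L1^2 - L2^2) / (2*L1*L2)
cos(theta2) = (15.21 - 15.21 - 4.41) / 16.38
cos(theta2) = -0.269231
theta2 = 105.6185 degrees


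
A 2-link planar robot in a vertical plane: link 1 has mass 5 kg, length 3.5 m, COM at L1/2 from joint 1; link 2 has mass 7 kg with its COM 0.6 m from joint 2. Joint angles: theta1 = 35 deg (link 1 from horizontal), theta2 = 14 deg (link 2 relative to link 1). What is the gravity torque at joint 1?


Horizontal distance from joint 1 to link-1 COM:
  x_c1 = (L1/2)*cos(t1) = 1.75 * 0.8192 = 1.4335 m
Horizontal distance from joint 1 to link-2 COM:
  x_c2 = L1*cos(t1) + Lc2*cos(t1+t2)
       = 3.5*0.8192 + 0.6*0.6561 = 3.2607 m
tau1 = m1*g*x_c1 + m2*g*x_c2
     = 5*9.81*1.4335 + 7*9.81*3.2607
     = 70.314 + 223.91
     = 294.224 Nm


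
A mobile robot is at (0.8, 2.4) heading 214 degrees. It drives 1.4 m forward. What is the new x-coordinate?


x_new = x0 + d*cos(theta)
= 0.8 + 1.4*cos(214)
= 0.8 + -1.1607
= -0.3607


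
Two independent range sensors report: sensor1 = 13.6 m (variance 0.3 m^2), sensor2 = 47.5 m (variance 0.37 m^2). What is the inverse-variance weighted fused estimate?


w1 = (1/var1) / (1/var1 + 1/var2)
   = 3.3333 / (3.3333 + 2.7027) = 0.5522
w2 = 1 - w1 = 0.4478
fused = w1*s1 + w2*s2 = 7.5104 + 21.2687
= 28.7791 m


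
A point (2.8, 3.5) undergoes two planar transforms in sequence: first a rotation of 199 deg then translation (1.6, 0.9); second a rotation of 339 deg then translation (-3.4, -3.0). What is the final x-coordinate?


After transform 1:
x1 = cos(199)*2.8 - sin(199)*3.5 + 1.6 = 0.092
y1 = sin(199)*2.8 + cos(199)*3.5 + 0.9 = -3.3209
After transform 2:
x2 = cos(339)*0.092 - sin(339)*-3.3209 + -3.4
= -4.5042


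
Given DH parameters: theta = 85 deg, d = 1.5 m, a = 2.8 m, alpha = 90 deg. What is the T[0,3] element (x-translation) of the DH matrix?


T[0,3] = a * cos(theta)
= 2.8 * cos(85 deg)
= 2.8 * 0.0872
= 0.244


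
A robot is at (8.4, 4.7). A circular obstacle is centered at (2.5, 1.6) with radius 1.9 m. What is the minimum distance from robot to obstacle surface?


center_dist = sqrt((8.4-2.5)^2 + (4.7-1.6)^2)
= sqrt(34.81 + 9.61)
= 6.6648
min_dist = center_dist - radius = 6.6648 - 1.9 = 4.7648 m


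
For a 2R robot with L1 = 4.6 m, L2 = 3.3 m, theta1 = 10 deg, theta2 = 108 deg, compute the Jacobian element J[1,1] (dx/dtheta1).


J[1,1] = -L1*sin(t1) - L2*sin(t1+t2)
= -4.6*sin(10) - 3.3*sin(118)
= -3.7125


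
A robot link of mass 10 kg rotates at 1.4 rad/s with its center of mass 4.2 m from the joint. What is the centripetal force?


F = m * omega^2 * r
= 10 * 1.4^2 * 4.2
= 10 * 1.96 * 4.2
= 82.32 N


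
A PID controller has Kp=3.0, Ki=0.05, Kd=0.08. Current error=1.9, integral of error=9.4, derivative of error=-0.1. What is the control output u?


u = Kp*e + Ki*int(e) + Kd*de/dt
= 3.0*1.9 + 0.05*9.4 + 0.08*(-0.1)
= 5.7 + 0.47 + -0.008
= 6.162


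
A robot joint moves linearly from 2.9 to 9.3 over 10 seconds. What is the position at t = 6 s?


s = t/T = 6/10 = 0.6
p(t) = p0 + (pf-p0)*s
= 2.9 + (9.3 - 2.9) * 0.6
= 6.74


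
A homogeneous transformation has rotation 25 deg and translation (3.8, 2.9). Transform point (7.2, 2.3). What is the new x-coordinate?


x' = cos(theta)*px - sin(theta)*py + tx
= 0.9063*7.2 - 0.4226*2.3 + 3.8
= 9.3534


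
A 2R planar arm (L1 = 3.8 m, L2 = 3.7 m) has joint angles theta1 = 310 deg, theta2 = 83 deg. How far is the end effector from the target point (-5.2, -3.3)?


End effector via forward kinematics:
x = L1*cos(t1) + L2*cos(t1+t2) = 5.5457
y = L1*sin(t1) + L2*sin(t1+t2) = -0.8958
Distance to target:
d = sqrt((-5.2 - 5.5457)^2 + (-3.3 - -0.8958)^2)
= sqrt(115.4695 + 5.7802)
= 11.0113 m


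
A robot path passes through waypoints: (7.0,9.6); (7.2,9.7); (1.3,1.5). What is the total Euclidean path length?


Segment lengths:
  seg1 = sqrt((0.2)^2 + (0.1)^2) = 0.2236
  seg2 = sqrt((-5.9)^2 + (-8.2)^2) = 10.102
Total = 10.3256


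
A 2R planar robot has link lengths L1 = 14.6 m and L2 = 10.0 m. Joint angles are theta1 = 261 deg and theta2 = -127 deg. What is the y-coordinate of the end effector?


Convert angles to radians: theta1 = 4.5553, theta2 = -2.2166
y = L1*sin(theta1) + L2*sin(theta1+theta2)
y = -14.4202 + 7.1934
y = -7.2269


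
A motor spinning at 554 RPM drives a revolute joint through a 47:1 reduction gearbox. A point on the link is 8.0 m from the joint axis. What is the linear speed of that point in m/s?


omega_motor = 554 * 2*pi/60 = 58.0147 rad/s
omega_joint = omega_motor / 47 = 1.2344 rad/s
v = omega_joint * r = 1.2344 * 8.0
= 9.8749 m/s


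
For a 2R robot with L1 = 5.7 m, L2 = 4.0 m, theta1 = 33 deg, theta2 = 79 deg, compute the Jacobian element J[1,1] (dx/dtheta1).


J[1,1] = -L1*sin(t1) - L2*sin(t1+t2)
= -5.7*sin(33) - 4.0*sin(112)
= -6.8132


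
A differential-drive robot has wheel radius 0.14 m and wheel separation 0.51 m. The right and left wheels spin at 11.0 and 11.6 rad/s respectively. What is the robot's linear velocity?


vR = r*wR = 0.14*11.0 = 1.54 m/s
vL = r*wL = 0.14*11.6 = 1.624 m/s
v = (vR+vL)/2 = 1.582 m/s
omega = (vR-vL)/L = -0.1647 rad/s
linear velocity = 1.582 m/s


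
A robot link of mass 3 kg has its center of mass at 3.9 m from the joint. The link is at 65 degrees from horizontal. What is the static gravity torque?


tau = m*g*L*cos(angle)
= 3 * 9.81 * 3.9 * cos(65 deg)
= 3 * 9.81 * 3.9 * 0.4226
= 48.5069 Nm


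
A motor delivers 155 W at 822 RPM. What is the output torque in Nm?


omega = 822 * 2*pi/60 = 86.0796 rad/s
tau = P / omega = 155 / 86.0796
= 1.8007 Nm


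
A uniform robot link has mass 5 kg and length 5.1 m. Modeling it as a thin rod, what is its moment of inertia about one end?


I = (1/3) * m * L^2
= (1/3) * 5 * 5.1^2
= 0.333333 * 5 * 26.01
= 43.35 kg*m^2


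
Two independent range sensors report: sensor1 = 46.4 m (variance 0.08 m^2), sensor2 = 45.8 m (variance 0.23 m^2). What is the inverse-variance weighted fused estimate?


w1 = (1/var1) / (1/var1 + 1/var2)
   = 12.5 / (12.5 + 4.3478) = 0.7419
w2 = 1 - w1 = 0.2581
fused = w1*s1 + w2*s2 = 34.4258 + 11.8194
= 46.2452 m


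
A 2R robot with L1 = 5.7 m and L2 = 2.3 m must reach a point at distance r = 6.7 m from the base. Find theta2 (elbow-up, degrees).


cos(theta2) = (r^2 - L1^2 - L2^2) / (2*L1*L2)
cos(theta2) = (44.89 - 32.49 - 5.29) / 26.22
cos(theta2) = 0.271167
theta2 = 74.2663 degrees


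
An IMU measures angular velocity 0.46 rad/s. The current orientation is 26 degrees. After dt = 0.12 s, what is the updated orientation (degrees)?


delta_theta = w * dt = 0.46 * 0.12 = 0.0552 rad
= 3.1627 deg
theta_new = 26 + 3.1627 = 29.1627 deg


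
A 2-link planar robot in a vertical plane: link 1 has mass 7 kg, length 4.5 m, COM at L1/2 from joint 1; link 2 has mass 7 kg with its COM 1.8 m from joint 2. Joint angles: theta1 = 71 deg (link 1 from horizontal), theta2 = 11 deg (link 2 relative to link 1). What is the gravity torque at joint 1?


Horizontal distance from joint 1 to link-1 COM:
  x_c1 = (L1/2)*cos(t1) = 2.25 * 0.3256 = 0.7325 m
Horizontal distance from joint 1 to link-2 COM:
  x_c2 = L1*cos(t1) + Lc2*cos(t1+t2)
       = 4.5*0.3256 + 1.8*0.1392 = 1.7156 m
tau1 = m1*g*x_c1 + m2*g*x_c2
     = 7*9.81*0.7325 + 7*9.81*1.7156
     = 50.3027 + 117.8081
     = 168.1108 Nm


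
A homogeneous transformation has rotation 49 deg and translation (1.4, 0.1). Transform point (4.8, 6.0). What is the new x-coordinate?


x' = cos(theta)*px - sin(theta)*py + tx
= 0.6561*4.8 - 0.7547*6.0 + 1.4
= 0.0208


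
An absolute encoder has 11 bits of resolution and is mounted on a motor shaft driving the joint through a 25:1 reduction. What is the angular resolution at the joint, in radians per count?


counts = 2^11 = 2048
effective counts at joint = 2048 * 25 = 51200
resolution = 2*pi / 51200
= 1.2272e-04 rad/count


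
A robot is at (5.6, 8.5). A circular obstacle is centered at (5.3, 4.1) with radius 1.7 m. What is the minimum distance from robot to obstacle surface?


center_dist = sqrt((5.6-5.3)^2 + (8.5-4.1)^2)
= sqrt(0.09 + 19.36)
= 4.4102
min_dist = center_dist - radius = 4.4102 - 1.7 = 2.7102 m


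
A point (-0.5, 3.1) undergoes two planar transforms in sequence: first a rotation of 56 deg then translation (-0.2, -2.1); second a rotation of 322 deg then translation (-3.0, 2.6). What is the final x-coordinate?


After transform 1:
x1 = cos(56)*-0.5 - sin(56)*3.1 + -0.2 = -3.0496
y1 = sin(56)*-0.5 + cos(56)*3.1 + -2.1 = -0.781
After transform 2:
x2 = cos(322)*-3.0496 - sin(322)*-0.781 + -3.0
= -5.884


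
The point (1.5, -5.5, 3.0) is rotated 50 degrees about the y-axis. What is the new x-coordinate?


Rotation about y-axis: x' = x*cos(theta) + z*sin(theta)
= 1.5 * 0.6428 + 3.0 * 0.766
= 3.2623


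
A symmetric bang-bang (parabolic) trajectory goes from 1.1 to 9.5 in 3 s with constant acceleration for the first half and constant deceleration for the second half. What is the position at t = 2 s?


Symmetric rest-to-rest: each phase covers (pf-p0)/2 in time T/2. 0.5*a*(T/2)^2 = (pf-p0)/2 => a = 4*(pf-p0)/T^2
a = 4*(9.5-1.1)/3^2 = 3.7333
t = 2 is in the deceleration phase (t > T/2).
p = pf - 0.5*a*(T-t)^2 = 9.5 - 0.5*3.7333*1^2
= 7.6333


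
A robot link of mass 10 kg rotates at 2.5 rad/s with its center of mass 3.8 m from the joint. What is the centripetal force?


F = m * omega^2 * r
= 10 * 2.5^2 * 3.8
= 10 * 6.25 * 3.8
= 237.5 N


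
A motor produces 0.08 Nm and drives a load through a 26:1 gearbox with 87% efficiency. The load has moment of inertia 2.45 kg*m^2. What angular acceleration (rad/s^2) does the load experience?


tau_out = tau_motor * N * eta
= 0.08 * 26 * 0.87 = 1.8096 Nm
alpha = tau_out / I = 1.8096 / 2.45
= 0.7386 rad/s^2


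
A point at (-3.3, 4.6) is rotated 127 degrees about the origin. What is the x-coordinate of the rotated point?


x' = x*cos(theta) - y*sin(theta)
cos(127 deg) = -0.6018, sin(127 deg) = 0.7986
x' = -3.3 * -0.6018 - 4.6 * 0.7986
= 1.986 - 3.6737
= -1.6877


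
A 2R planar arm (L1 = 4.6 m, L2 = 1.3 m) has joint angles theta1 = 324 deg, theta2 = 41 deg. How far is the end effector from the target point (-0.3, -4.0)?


End effector via forward kinematics:
x = L1*cos(t1) + L2*cos(t1+t2) = 5.0165
y = L1*sin(t1) + L2*sin(t1+t2) = -2.5905
Distance to target:
d = sqrt((-0.3 - 5.0165)^2 + (-4.0 - -2.5905)^2)
= sqrt(28.2655 + 1.9867)
= 5.5002 m


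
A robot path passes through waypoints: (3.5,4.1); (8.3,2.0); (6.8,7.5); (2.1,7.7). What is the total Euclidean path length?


Segment lengths:
  seg1 = sqrt((4.8)^2 + (-2.1)^2) = 5.2393
  seg2 = sqrt((-1.5)^2 + (5.5)^2) = 5.7009
  seg3 = sqrt((-4.7)^2 + (0.2)^2) = 4.7043
Total = 15.6444


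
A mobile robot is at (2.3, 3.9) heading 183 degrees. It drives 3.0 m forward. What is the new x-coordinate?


x_new = x0 + d*cos(theta)
= 2.3 + 3.0*cos(183)
= 2.3 + -2.9959
= -0.6959


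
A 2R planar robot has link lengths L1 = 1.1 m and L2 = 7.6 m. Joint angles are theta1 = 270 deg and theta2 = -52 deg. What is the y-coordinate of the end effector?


Convert angles to radians: theta1 = 4.7124, theta2 = -0.9076
y = L1*sin(theta1) + L2*sin(theta1+theta2)
y = -1.1 + -4.679
y = -5.779


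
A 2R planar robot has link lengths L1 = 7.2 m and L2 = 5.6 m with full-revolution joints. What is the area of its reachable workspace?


r_max = L1 + L2 = 12.8 m
r_min = |L1 - L2| = 1.6 m
Area = pi*(r_max^2 - r_min^2)
= pi*(163.84 - 2.56)
= pi * 161.28
= 506.6761 m^2


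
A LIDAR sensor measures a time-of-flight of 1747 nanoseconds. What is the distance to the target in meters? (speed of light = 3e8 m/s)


tof = 1747 ns = 1.747e-06 s
dist = c * tof / 2
= 3e8 * 1.747e-06 / 2
= 262.05 m


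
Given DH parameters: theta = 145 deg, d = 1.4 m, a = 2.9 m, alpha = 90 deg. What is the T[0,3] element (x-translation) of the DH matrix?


T[0,3] = a * cos(theta)
= 2.9 * cos(145 deg)
= 2.9 * -0.8192
= -2.3755


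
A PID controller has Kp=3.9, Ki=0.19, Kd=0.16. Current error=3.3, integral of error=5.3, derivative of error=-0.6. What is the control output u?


u = Kp*e + Ki*int(e) + Kd*de/dt
= 3.9*3.3 + 0.19*5.3 + 0.16*(-0.6)
= 12.87 + 1.007 + -0.096
= 13.781


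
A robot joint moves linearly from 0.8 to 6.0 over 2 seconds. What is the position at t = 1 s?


s = t/T = 1/2 = 0.5
p(t) = p0 + (pf-p0)*s
= 0.8 + (6.0 - 0.8) * 0.5
= 3.4


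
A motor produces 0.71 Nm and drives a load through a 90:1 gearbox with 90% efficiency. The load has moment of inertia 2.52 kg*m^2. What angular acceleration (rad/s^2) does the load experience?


tau_out = tau_motor * N * eta
= 0.71 * 90 * 0.9 = 57.51 Nm
alpha = tau_out / I = 57.51 / 2.52
= 22.8214 rad/s^2


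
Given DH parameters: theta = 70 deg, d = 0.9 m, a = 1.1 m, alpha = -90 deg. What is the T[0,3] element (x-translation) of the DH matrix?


T[0,3] = a * cos(theta)
= 1.1 * cos(70 deg)
= 1.1 * 0.342
= 0.3762


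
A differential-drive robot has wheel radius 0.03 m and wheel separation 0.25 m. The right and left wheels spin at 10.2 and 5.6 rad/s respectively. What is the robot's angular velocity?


vR = r*wR = 0.03*10.2 = 0.306 m/s
vL = r*wL = 0.03*5.6 = 0.168 m/s
v = (vR+vL)/2 = 0.237 m/s
omega = (vR-vL)/L = 0.552 rad/s
angular velocity = 0.552 rad/s


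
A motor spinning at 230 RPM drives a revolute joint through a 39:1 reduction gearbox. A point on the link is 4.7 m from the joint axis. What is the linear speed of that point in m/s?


omega_motor = 230 * 2*pi/60 = 24.0855 rad/s
omega_joint = omega_motor / 39 = 0.6176 rad/s
v = omega_joint * r = 0.6176 * 4.7
= 2.9026 m/s


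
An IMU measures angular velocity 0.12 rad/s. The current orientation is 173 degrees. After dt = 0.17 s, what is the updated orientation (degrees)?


delta_theta = w * dt = 0.12 * 0.17 = 0.0204 rad
= 1.1688 deg
theta_new = 173 + 1.1688 = 174.1688 deg


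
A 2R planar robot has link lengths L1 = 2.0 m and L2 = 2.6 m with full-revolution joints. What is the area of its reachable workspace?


r_max = L1 + L2 = 4.6 m
r_min = |L1 - L2| = 0.6 m
Area = pi*(r_max^2 - r_min^2)
= pi*(21.16 - 0.36)
= pi * 20.8
= 65.3451 m^2


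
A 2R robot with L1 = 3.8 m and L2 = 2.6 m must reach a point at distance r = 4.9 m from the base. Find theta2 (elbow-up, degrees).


cos(theta2) = (r^2 - L1^2 - L2^2) / (2*L1*L2)
cos(theta2) = (24.01 - 14.44 - 6.76) / 19.76
cos(theta2) = 0.142206
theta2 = 81.8245 degrees


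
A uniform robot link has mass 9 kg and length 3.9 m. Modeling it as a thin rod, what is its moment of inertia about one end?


I = (1/3) * m * L^2
= (1/3) * 9 * 3.9^2
= 0.333333 * 9 * 15.21
= 45.63 kg*m^2


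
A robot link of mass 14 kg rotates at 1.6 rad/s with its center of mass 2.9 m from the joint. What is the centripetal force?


F = m * omega^2 * r
= 14 * 1.6^2 * 2.9
= 14 * 2.56 * 2.9
= 103.936 N


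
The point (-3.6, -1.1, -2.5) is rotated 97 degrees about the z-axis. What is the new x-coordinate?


Rotation about z-axis: x' = x*cos(theta) - y*sin(theta)
= -3.6 * -0.1219 - -1.1 * 0.9925
= 1.5305


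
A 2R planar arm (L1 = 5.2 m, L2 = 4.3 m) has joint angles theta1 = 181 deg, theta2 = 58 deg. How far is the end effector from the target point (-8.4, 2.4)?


End effector via forward kinematics:
x = L1*cos(t1) + L2*cos(t1+t2) = -7.4139
y = L1*sin(t1) + L2*sin(t1+t2) = -3.7766
Distance to target:
d = sqrt((-8.4 - -7.4139)^2 + (2.4 - -3.7766)^2)
= sqrt(0.9724 + 38.15)
= 6.2548 m


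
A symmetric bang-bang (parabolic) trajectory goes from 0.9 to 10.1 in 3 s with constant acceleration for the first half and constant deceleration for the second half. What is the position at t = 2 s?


Symmetric rest-to-rest: each phase covers (pf-p0)/2 in time T/2. 0.5*a*(T/2)^2 = (pf-p0)/2 => a = 4*(pf-p0)/T^2
a = 4*(10.1-0.9)/3^2 = 4.0889
t = 2 is in the deceleration phase (t > T/2).
p = pf - 0.5*a*(T-t)^2 = 10.1 - 0.5*4.0889*1^2
= 8.0556


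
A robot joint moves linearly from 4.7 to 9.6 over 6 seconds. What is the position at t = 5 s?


s = t/T = 5/6 = 0.8333
p(t) = p0 + (pf-p0)*s
= 4.7 + (9.6 - 4.7) * 0.8333
= 8.7833


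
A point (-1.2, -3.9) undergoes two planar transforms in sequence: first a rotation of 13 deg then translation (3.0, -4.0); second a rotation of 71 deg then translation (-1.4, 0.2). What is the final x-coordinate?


After transform 1:
x1 = cos(13)*-1.2 - sin(13)*-3.9 + 3.0 = 2.7081
y1 = sin(13)*-1.2 + cos(13)*-3.9 + -4.0 = -8.07
After transform 2:
x2 = cos(71)*2.7081 - sin(71)*-8.07 + -1.4
= 7.112


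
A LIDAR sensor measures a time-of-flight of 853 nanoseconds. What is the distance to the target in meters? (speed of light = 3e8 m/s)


tof = 853 ns = 8.53e-07 s
dist = c * tof / 2
= 3e8 * 8.53e-07 / 2
= 127.95 m


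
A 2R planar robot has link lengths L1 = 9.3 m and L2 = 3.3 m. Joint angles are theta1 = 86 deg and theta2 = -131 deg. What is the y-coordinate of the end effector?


Convert angles to radians: theta1 = 1.501, theta2 = -2.2864
y = L1*sin(theta1) + L2*sin(theta1+theta2)
y = 9.2773 + -2.3335
y = 6.9439


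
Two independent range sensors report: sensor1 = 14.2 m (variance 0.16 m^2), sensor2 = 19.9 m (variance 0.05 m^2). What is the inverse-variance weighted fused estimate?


w1 = (1/var1) / (1/var1 + 1/var2)
   = 6.25 / (6.25 + 20.0) = 0.2381
w2 = 1 - w1 = 0.7619
fused = w1*s1 + w2*s2 = 3.381 + 15.1619
= 18.5429 m


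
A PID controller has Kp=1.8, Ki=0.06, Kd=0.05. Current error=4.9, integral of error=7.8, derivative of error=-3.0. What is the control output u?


u = Kp*e + Ki*int(e) + Kd*de/dt
= 1.8*4.9 + 0.06*7.8 + 0.05*(-3.0)
= 8.82 + 0.468 + -0.15
= 9.138


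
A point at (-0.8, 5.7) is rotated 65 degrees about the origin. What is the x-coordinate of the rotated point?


x' = x*cos(theta) - y*sin(theta)
cos(65 deg) = 0.4226, sin(65 deg) = 0.9063
x' = -0.8 * 0.4226 - 5.7 * 0.9063
= -0.3381 - 5.166
= -5.504


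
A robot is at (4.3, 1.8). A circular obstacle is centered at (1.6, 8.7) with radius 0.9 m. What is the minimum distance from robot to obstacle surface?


center_dist = sqrt((4.3-1.6)^2 + (1.8-8.7)^2)
= sqrt(7.29 + 47.61)
= 7.4095
min_dist = center_dist - radius = 7.4095 - 0.9 = 6.5095 m


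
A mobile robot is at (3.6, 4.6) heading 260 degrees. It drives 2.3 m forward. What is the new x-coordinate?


x_new = x0 + d*cos(theta)
= 3.6 + 2.3*cos(260)
= 3.6 + -0.3994
= 3.2006


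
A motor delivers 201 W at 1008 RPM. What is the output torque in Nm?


omega = 1008 * 2*pi/60 = 105.5575 rad/s
tau = P / omega = 201 / 105.5575
= 1.9042 Nm


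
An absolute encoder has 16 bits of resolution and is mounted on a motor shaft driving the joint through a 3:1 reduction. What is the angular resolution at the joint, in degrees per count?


counts = 2^16 = 65536
effective counts at joint = 65536 * 3 = 196608
resolution = 360 / 196608
= 0.0018 deg/count


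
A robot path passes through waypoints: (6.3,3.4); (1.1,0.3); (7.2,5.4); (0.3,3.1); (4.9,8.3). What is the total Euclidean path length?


Segment lengths:
  seg1 = sqrt((-5.2)^2 + (-3.1)^2) = 6.0539
  seg2 = sqrt((6.1)^2 + (5.1)^2) = 7.9511
  seg3 = sqrt((-6.9)^2 + (-2.3)^2) = 7.2732
  seg4 = sqrt((4.6)^2 + (5.2)^2) = 6.9426
Total = 28.2209
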